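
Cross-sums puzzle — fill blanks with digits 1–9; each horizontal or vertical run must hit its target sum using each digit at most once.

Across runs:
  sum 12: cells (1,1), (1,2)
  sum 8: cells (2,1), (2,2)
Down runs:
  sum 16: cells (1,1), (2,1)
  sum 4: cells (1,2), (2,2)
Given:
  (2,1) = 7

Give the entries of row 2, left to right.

7, 1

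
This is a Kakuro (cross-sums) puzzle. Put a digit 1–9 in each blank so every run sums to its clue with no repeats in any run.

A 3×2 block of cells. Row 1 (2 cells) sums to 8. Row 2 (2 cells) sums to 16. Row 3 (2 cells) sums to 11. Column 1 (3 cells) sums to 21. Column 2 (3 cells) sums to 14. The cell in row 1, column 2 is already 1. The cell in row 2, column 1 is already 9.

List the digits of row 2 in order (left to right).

16 in 2 cells must be {7,9}.
(1,1) = 8 − 1 = 7 completes the 8 across.
(2,2) = 16 − 9 = 7 completes the 16 across.
(3,1) = 21 − 16 = 5 completes the 21 down.
(3,2) = 11 − 5 = 6 completes the 11 across.

9, 7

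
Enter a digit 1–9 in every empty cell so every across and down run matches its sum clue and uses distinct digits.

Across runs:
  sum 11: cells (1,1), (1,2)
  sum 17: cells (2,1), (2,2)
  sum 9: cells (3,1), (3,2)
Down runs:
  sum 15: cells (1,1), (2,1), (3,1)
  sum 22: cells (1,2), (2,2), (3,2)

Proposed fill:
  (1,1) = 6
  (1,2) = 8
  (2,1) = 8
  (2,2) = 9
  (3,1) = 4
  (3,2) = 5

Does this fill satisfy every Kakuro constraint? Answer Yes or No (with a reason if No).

No — the across run (1,1)–(1,2) sums to 14, not 11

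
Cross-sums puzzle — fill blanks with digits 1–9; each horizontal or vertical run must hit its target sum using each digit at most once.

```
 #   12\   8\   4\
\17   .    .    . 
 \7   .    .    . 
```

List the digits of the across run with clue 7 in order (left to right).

7 in 3 cells must be {1,2,4}; 4 in 2 cells must be {1,3}.
The 7 across and the 12 down share only 4, so R2C1 = 4.
Given what's placed, R2C3 must be 1 to fit the 7 across and 4 down.
R1C1 = 12 − 4 = 8 completes the 12 down.
R1C3 = 4 − 1 = 3 completes the 4 down.
R2C2 = 7 − 5 = 2 completes the 7 across.
R1C2 = 17 − 11 = 6 completes the 17 across.

4, 2, 1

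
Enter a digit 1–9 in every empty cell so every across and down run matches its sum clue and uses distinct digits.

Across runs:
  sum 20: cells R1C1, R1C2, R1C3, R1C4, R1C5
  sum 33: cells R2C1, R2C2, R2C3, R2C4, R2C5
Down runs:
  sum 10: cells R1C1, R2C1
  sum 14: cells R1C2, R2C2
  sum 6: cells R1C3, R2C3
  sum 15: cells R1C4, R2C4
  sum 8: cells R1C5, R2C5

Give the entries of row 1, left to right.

1 6 2 8 3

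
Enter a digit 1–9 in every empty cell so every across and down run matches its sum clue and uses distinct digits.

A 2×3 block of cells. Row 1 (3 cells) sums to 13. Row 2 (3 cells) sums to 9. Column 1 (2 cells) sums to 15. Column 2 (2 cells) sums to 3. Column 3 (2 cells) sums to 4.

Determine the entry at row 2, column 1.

6

3 in 2 cells must be {1,2}; 4 in 2 cells must be {1,3}.
The 9 across and the 15 down share only 6, so (2,1) = 6.
Given what's placed, (2,3) must be 1 to fit the 9 across and 4 down.
(1,1) = 15 − 6 = 9 completes the 15 down.
(1,2) = 1: the only remaining digit allowed by both the 13 across and the 3 down.
(1,3) = 13 − 10 = 3 completes the 13 across.
(2,2) = 9 − 7 = 2 completes the 9 across.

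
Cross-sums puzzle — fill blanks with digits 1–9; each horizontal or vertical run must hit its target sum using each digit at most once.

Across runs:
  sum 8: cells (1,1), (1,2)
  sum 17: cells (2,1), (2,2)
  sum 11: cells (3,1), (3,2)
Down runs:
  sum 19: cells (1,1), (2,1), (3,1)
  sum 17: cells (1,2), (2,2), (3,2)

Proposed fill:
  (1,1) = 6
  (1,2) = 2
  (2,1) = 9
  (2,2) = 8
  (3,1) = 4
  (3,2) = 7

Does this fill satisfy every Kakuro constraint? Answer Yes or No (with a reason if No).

Yes

Across: 6+2=8; 9+8=17; 4+7=11. Down: 6+9+4=19; 2+8+7=17. No digit repeats within any run.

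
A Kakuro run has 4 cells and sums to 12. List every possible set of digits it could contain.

4 distinct digits from 1–9 sum between 10 and 30.

{1,2,3,6}; {1,2,4,5}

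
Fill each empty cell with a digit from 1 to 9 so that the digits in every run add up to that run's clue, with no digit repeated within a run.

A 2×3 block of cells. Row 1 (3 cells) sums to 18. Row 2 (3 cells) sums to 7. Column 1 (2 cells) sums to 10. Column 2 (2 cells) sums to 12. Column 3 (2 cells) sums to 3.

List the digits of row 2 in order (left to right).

1 4 2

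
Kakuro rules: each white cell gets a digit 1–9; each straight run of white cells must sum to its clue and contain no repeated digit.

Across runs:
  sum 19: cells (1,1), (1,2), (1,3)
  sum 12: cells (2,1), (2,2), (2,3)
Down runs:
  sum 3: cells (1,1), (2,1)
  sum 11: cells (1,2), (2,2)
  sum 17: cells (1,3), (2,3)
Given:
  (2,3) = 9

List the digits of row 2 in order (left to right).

3 in 2 cells must be {1,2}; 17 in 2 cells must be {8,9}.
(1,1) = 2: only digit in both the 19-across and 3-down candidate sets.
(1,3) = 17 − 9 = 8 completes the 17 down.
(2,1) = 3 − 2 = 1 completes the 3 down.
(2,2) = 12 − 10 = 2 completes the 12 across.
(1,2) = 19 − 10 = 9 completes the 19 across.

1 2 9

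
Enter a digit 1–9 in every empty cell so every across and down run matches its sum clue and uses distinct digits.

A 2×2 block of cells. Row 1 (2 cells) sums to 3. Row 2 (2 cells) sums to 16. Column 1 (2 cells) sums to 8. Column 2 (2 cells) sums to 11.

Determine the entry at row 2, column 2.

9

3 in 2 cells must be {1,2}; 16 in 2 cells must be {7,9}.
The 3 across and the 11 down share only 2, so (1,2) = 2.
The 16 across and the 8 down share only 7, so (2,1) = 7.
(2,2) = 16 − 7 = 9 completes the 16 across.
(1,1) = 3 − 2 = 1 completes the 3 across.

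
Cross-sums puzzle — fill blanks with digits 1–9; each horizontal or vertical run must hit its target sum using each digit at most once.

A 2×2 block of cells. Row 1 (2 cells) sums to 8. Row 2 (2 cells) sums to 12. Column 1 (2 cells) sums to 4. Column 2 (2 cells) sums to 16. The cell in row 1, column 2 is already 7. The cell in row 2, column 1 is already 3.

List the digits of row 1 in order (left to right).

1, 7

4 in 2 cells must be {1,3}; 16 in 2 cells must be {7,9}.
(1,1) = 8 − 7 = 1 completes the 8 across.
(2,2) = 12 − 3 = 9 completes the 12 across.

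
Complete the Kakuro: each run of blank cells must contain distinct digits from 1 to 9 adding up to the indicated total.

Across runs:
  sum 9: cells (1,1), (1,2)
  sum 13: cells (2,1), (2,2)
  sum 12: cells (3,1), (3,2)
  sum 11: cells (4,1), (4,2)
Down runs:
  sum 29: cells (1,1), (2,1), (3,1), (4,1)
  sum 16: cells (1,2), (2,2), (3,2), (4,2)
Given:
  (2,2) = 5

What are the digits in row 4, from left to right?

5 6

29 in 4 cells must be {5,7,8,9}.
(2,1) = 13 − 5 = 8 completes the 13 across.
No cell is forced outright now. (1,1) can only be 5 or 7 (the digits allowed by both its 9 across and its 29 down). If (1,1) = 5: that forces (1,2) = 4, after which (3,2) would have to be in {3,4,5,7,8,9} for the 12 across but in {1,6} for the 16 down — contradiction. So (1,1) = 7.
(1,2) = 9 − 7 = 2 completes the 9 across.
Nothing is forced directly, so branch on (3,1), whose candidates are 5 or 9. If (3,1) = 5: then (3,2) would have to be in {7} for the 12 across but in {1,3,6,8} for the 16 down — contradiction. So (3,1) = 9.
(3,2) = 12 − 9 = 3 completes the 12 across.
(4,1) = 29 − 24 = 5 completes the 29 down.
(4,2) = 11 − 5 = 6 completes the 11 across.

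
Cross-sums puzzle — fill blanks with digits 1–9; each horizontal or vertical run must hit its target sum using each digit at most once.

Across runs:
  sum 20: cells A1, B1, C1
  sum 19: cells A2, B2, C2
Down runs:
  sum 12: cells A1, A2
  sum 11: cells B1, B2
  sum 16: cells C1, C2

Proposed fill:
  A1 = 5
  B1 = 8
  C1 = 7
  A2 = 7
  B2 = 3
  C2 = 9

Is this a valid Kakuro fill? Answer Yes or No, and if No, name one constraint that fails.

Yes

Across: 5+8+7=20; 7+3+9=19. Down: 5+7=12; 8+3=11; 7+9=16. No digit repeats within any run.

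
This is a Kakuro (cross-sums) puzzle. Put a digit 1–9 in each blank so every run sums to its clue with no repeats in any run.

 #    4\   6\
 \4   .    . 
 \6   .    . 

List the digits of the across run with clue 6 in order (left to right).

4 in 2 cells must be {1,3}.
The 4 across and the 6 down share only 1, so R1C2 = 1.
The 6 across and the 4 down share only 1, so R2C1 = 1.
R2C2 = 6 − 1 = 5 completes the 6 across.
R1C1 = 4 − 1 = 3 completes the 4 across.

1, 5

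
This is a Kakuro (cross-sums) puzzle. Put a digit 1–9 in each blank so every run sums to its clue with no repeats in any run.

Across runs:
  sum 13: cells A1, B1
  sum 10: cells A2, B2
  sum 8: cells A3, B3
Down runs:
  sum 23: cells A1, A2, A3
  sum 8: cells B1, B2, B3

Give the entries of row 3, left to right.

6, 2

23 in 3 cells must be {6,8,9}.
The 8 across and the 23 down share only 6, so A3 = 6.
B3 = 8 − 6 = 2 completes the 8 across.
Given what's placed, B1 must be 5 to fit the 13 across and 8 down.
B2 = 8 − 7 = 1 completes the 8 down.
A1 = 13 − 5 = 8 completes the 13 across.
A2 = 10 − 1 = 9 completes the 10 across.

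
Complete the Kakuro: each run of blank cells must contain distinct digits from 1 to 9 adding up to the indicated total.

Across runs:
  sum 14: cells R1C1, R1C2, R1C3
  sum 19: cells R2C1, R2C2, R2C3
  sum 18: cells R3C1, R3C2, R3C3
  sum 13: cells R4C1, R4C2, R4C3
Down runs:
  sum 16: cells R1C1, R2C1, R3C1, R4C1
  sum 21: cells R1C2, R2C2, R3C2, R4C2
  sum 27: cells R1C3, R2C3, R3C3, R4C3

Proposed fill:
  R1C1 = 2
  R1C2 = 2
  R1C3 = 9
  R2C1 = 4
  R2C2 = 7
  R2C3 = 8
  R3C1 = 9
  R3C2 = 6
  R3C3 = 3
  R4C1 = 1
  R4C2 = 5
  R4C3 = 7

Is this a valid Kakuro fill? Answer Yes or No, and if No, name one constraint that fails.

No — the down run R1C2–R4C2 sums to 20, not 21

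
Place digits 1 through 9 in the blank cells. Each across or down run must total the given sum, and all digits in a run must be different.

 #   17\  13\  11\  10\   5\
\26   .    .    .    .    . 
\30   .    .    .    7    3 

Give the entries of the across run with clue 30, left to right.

9 6 5 7 3

17 in 2 cells must be {8,9}.
R1C4 = 10 − 7 = 3 completes the 10 down.
R1C5 = 5 − 3 = 2 completes the 5 down.
R2C1 = 9: the only remaining digit allowed by both the 30 across and the 17 down.
R1C1 = 17 − 9 = 8 completes the 17 down.
Nothing is forced directly, so branch on R2C2, whose candidates are 5 or 6. If R2C2 = 5: then R1C2 would have to be in {4,6,7,9} for the 26 across but in {8} for the 13 down — contradiction. So R2C2 = 6.
R1C2 = 13 − 6 = 7 completes the 13 down.
R1C3 = 26 − 20 = 6 completes the 26 across.
R2C3 = 30 − 25 = 5 completes the 30 across.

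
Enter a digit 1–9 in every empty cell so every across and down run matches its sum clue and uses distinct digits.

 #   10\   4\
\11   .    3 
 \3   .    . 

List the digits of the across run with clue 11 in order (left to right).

8 3

3 in 2 cells must be {1,2}; 4 in 2 cells must be {1,3}.
R1C1 = 11 − 3 = 8 completes the 11 across.
R2C1 = 10 − 8 = 2 completes the 10 down.
R2C2 = 3 − 2 = 1 completes the 3 across.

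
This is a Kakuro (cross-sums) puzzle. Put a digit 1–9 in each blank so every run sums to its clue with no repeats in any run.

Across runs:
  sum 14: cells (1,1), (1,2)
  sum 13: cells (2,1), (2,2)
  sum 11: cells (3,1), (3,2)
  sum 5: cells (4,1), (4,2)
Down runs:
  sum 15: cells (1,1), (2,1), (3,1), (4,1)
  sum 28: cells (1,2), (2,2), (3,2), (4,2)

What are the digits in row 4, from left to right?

Only 4 fits (4,2) under both its across sum 5 and down sum 28.
(4,1) = 5 − 4 = 1 completes the 5 across.
Nothing is forced directly, so branch on (1,2), whose candidates are 8 or 9. If (1,2) = 8: that forces (1,1) = 6, (2,1) = 5, after which (2,2) would have to be in {8} for the 13 across but in {7,9} for the 28 down — contradiction. So (1,2) = 9.
(1,1) = 14 − 9 = 5 completes the 14 across.
No cell is forced outright now. (2,1) can only be 6 or 7 (the digits allowed by both its 13 across and its 15 down). If (2,1) = 7: then (2,2) would have to be in {6} for the 13 across but in {7,8} for the 28 down — contradiction. So (2,1) = 6.
(2,2) = 13 − 6 = 7 completes the 13 across.
(3,1) = 15 − 12 = 3 completes the 15 down.
(3,2) = 11 − 3 = 8 completes the 11 across.

1 4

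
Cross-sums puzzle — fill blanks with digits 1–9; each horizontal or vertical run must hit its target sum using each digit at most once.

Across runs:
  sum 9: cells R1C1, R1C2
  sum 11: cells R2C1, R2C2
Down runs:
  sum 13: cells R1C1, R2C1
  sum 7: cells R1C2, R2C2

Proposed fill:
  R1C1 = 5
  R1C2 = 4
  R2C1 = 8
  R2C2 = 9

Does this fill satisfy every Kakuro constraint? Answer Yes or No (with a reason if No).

No — the across run R2C1–R2C2 sums to 17, not 11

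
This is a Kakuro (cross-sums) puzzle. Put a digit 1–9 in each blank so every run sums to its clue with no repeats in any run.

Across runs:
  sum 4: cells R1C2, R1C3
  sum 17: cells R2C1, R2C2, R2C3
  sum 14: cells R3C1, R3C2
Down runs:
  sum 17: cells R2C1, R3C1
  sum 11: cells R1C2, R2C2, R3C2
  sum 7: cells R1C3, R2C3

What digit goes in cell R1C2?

4 in 2 cells must be {1,3}; 17 in 2 cells must be {8,9}.
Nothing is forced directly, so branch on R2C1, whose candidates are 8 or 9. If R2C1 = 8: that forces R3C1 = 9, R3C2 = 5, after which R1C2 would have to be in {1,3} for the 4 across but in {2,4} for the 11 down — contradiction. So R2C1 = 9.
R3C1 = 17 − 9 = 8 completes the 17 down.
R3C2 = 14 − 8 = 6 completes the 14 across.
No cell is forced outright now. R1C2 can only be 1 or 3 (the digits allowed by both its 4 across and its 11 down). If R1C2 = 1: that forces R1C3 = 3, after which R2C2 would have to be in {1,2,3,5,6,7} for the 17 across but in {4} for the 11 down — contradiction. So R1C2 = 3.
R1C3 = 4 − 3 = 1 completes the 4 across.
R2C2 = 11 − 9 = 2 completes the 11 down.
R2C3 = 17 − 11 = 6 completes the 17 across.

3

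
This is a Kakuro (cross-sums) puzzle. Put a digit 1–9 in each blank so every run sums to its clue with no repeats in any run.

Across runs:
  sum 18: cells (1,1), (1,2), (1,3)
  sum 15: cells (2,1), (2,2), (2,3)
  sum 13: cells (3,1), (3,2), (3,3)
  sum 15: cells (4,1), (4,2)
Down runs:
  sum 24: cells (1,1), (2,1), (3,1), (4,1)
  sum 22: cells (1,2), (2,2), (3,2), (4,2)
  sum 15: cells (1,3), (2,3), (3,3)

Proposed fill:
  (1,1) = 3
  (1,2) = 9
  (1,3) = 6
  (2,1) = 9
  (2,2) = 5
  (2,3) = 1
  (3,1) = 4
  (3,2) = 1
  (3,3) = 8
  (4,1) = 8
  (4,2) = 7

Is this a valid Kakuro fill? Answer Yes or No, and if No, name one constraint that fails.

Yes

Across: 3+9+6=18; 9+5+1=15; 4+1+8=13; 8+7=15. Down: 3+9+4+8=24; 9+5+1+7=22; 6+1+8=15. No digit repeats within any run.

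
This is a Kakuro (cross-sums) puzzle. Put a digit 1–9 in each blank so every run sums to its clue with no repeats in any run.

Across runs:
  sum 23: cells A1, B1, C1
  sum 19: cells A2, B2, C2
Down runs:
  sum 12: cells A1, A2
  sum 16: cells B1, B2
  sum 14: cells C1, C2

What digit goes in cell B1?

23 in 3 cells must be {6,8,9}; 16 in 2 cells must be {7,9}.
The 23 across and the 16 down share only 9, so B1 = 9.
B2 = 16 − 9 = 7 completes the 16 down.
Given what's placed, A1 must be 8 to fit the 23 across and 12 down.
C1 = 23 − 17 = 6 completes the 23 across.
A2 = 12 − 8 = 4 completes the 12 down.
C2 = 19 − 11 = 8 completes the 19 across.

9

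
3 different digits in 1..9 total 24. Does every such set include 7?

The only way to make 24 from 3 distinct digits is {7,8,9}, which contains 7.

Yes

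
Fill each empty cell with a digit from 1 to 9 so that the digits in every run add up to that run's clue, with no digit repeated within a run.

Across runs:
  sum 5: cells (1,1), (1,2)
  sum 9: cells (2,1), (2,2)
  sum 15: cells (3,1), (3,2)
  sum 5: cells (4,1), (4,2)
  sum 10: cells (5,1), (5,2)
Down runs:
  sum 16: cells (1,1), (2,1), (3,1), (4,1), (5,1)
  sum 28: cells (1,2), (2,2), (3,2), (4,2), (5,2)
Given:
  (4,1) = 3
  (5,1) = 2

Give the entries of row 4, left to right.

16 in 5 cells must be {1,2,3,4,6}.
(3,1) = 6: the only remaining digit allowed by both the 15 across and the 16 down.
(3,2) = 15 − 6 = 9 completes the 15 across.
(4,2) = 5 − 3 = 2 completes the 5 across.

3 2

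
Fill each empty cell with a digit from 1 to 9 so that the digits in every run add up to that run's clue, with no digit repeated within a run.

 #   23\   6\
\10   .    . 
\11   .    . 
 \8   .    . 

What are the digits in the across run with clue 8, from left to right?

23 in 3 cells must be {6,8,9}; 6 in 3 cells must be {1,2,3}.
The 8 across and the 23 down share only 6, so R3C1 = 6.
R3C2 = 8 − 6 = 2 completes the 8 across.
Given what's placed, R2C2 must be 3 to fit the 11 across and 6 down.
R1C2 = 6 − 5 = 1 completes the 6 down.
R2C1 = 11 − 3 = 8 completes the 11 across.
R1C1 = 10 − 1 = 9 completes the 10 across.

6 2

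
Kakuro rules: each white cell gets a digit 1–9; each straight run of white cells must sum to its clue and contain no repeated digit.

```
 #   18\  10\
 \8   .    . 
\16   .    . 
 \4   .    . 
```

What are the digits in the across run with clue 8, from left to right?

16 in 2 cells must be {7,9}; 4 in 2 cells must be {1,3}.
The 16 across and the 10 down share only 7, so R2C2 = 7.
Given what's placed, R3C2 must be 1 to fit the 4 across and 10 down.
R1C2 = 10 − 8 = 2 completes the 10 down.
R2C1 = 16 − 7 = 9 completes the 16 across.
R3C1 = 4 − 1 = 3 completes the 4 across.
R1C1 = 8 − 2 = 6 completes the 8 across.

6 2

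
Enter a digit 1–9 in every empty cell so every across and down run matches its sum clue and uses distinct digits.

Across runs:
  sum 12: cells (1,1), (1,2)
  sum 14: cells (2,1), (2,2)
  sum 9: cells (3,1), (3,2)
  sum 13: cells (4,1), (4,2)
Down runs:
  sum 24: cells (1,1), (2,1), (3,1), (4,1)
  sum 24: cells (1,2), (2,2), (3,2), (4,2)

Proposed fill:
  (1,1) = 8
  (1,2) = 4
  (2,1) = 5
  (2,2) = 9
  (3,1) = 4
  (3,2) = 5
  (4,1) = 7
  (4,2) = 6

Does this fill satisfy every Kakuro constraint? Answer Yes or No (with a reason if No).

Across: 8+4=12; 5+9=14; 4+5=9; 7+6=13. Down: 8+5+4+7=24; 4+9+5+6=24. No digit repeats within any run.

Yes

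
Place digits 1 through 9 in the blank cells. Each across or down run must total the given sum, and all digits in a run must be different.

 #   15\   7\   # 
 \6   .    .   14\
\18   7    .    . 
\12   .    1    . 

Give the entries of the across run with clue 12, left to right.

6 1 5

7 in 3 cells must be {1,2,4}.
Given what's placed, R2C2 must be 2 to fit the 18 across and 7 down.
R2C3 = 18 − 9 = 9 completes the 18 across.
R3C3 = 14 − 9 = 5 completes the 14 down.
R1C2 = 7 − 3 = 4 completes the 7 down.
R3C1 = 12 − 6 = 6 completes the 12 across.
R1C1 = 6 − 4 = 2 completes the 6 across.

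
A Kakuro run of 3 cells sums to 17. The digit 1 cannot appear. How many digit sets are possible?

6

3 distinct digits from 1–9 sum between 6 and 24.
Dropping sets that contain 1.
Enumerating: {2,6,9}, {2,7,8}, {3,5,9}, {3,6,8}, {4,5,8}, {4,6,7}.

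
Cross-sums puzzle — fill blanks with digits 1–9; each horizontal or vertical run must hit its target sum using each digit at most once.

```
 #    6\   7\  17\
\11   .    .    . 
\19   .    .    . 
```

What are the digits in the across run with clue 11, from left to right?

2 1 8

17 in 2 cells must be {8,9}.
The 11 across and the 17 down share only 8, so R1C3 = 8.
R2C3 = 17 − 8 = 9 completes the 17 down.
Nothing is forced directly, so branch on R2C1, whose candidates are 2 or 4. If R2C1 = 2: then R1C1 would have to be in {1,2} for the 11 across but in {4} for the 6 down — contradiction. So R2C1 = 4.
R1C1 = 6 − 4 = 2 completes the 6 down.
R1C2 = 11 − 10 = 1 completes the 11 across.
R2C2 = 19 − 13 = 6 completes the 19 across.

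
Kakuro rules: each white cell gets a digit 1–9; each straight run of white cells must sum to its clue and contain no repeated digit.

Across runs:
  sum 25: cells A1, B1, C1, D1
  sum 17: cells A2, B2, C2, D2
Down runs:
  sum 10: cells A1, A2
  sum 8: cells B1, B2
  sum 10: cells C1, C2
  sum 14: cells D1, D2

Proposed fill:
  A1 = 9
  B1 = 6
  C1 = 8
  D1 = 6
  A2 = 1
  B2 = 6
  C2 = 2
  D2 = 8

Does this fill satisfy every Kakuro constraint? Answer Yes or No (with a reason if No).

No — the across run A1–D1 sums to 29, not 25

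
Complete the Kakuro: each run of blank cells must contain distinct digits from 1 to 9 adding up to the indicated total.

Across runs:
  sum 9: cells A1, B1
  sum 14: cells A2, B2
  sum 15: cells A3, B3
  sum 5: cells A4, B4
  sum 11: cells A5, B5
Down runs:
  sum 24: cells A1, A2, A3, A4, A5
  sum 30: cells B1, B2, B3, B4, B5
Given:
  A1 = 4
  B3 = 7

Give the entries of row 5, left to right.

B1 = 9 − 4 = 5 completes the 9 across.
A3 = 15 − 7 = 8 completes the 15 across.
No cell is forced outright now. A4 can only be 1 or 2 or 3 (the digits allowed by both its 5 across and its 24 down). If A4 = 2: that forces A2 = 9, after which B2 would have to be in {5} for the 14 across but in {1,3,4,6,8,9} for the 30 down — contradiction. If A4 = 3: then A2 would have to be in {5,6,8,9} for the 14 across but in {2,7} for the 24 down — contradiction. So A4 = 1.
B4 = 5 − 1 = 4 completes the 5 across.
No cell is forced outright now. B2 can only be 6 or 8 (the digits allowed by both its 14 across and its 30 down). If B2 = 6: then A2 would have to be in {8} for the 14 across but in {2,5,6,9} for the 24 down — contradiction. So B2 = 8.
A2 = 14 − 8 = 6 completes the 14 across.
A5 = 24 − 19 = 5 completes the 24 down.
B5 = 11 − 5 = 6 completes the 11 across.

5 6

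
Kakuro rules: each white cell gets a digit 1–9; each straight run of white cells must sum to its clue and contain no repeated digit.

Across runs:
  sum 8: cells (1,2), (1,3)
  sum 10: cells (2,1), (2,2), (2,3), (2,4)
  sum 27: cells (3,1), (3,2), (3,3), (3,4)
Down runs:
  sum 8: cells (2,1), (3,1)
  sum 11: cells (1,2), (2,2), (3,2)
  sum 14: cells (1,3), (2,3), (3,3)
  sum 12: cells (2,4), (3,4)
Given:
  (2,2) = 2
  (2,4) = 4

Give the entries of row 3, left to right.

10 in 4 cells must be {1,2,3,4}.
(3,4) = 12 − 4 = 8 completes the 12 down.
Nothing is forced directly, so branch on (2,1), whose candidates are 1 or 3. If (2,1) = 3: that forces (2,3) = 1, after which (3,1) would have to be in {3,4,6,7,9} for the 27 across but in {5} for the 8 down — contradiction. So (2,1) = 1.
(2,3) = 10 − 7 = 3 completes the 10 across.
(3,1) = 8 − 1 = 7 completes the 8 down.
Given what's placed, (3,2) must be 3 to fit the 27 across and 11 down.
(3,3) = 27 − 18 = 9 completes the 27 across.

7 3 9 8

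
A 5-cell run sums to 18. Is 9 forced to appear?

Counterexample: {1,2,3,4,8} sums to 18 without using 9.

No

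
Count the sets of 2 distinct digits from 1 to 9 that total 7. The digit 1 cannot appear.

2

2 distinct digits from 1–9 sum between 3 and 17.
Dropping sets that contain 1.
Enumerating: {2,5}, {3,4}.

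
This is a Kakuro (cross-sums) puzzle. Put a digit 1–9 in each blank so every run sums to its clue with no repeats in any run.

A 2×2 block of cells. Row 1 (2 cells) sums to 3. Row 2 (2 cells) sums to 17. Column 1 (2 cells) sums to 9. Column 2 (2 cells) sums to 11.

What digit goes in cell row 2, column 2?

9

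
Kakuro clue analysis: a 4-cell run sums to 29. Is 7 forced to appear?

Yes

The only way to make 29 from 4 distinct digits is {5,7,8,9}, which contains 7.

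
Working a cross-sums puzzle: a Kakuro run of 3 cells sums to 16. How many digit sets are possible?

8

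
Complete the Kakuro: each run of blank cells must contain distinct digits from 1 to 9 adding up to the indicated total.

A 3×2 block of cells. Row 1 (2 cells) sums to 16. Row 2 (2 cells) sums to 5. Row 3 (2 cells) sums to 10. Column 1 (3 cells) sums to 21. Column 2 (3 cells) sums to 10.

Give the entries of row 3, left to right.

16 in 2 cells must be {7,9}.
The 16 across and the 10 down share only 7, so (1,2) = 7.
The 5 across and the 21 down share only 4, so (2,1) = 4.
(2,2) = 5 − 4 = 1 completes the 5 across.
(3,2) = 10 − 8 = 2 completes the 10 down.
(1,1) = 16 − 7 = 9 completes the 16 across.
(3,1) = 10 − 2 = 8 completes the 10 across.

8 2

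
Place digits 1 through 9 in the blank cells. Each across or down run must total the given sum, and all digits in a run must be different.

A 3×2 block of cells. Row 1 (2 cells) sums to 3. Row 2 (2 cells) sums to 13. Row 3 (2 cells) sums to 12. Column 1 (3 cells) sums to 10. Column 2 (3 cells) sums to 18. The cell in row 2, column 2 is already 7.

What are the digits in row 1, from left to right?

3 in 2 cells must be {1,2}.
(1,2) = 2: the only remaining digit allowed by both the 3 across and the 18 down.
(2,1) = 13 − 7 = 6 completes the 13 across.
(3,1) = 3: the only remaining digit allowed by both the 12 across and the 10 down.
(3,2) = 12 − 3 = 9 completes the 12 across.
(1,1) = 3 − 2 = 1 completes the 3 across.

1 2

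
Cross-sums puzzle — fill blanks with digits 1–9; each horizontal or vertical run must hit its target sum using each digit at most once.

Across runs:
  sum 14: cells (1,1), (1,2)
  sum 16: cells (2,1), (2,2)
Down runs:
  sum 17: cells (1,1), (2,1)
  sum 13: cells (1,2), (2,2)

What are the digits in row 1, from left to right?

16 in 2 cells must be {7,9}; 17 in 2 cells must be {8,9}.
The 16 across and the 17 down share only 9, so (2,1) = 9.
(2,2) = 16 − 9 = 7 completes the 16 across.
(1,1) = 17 − 9 = 8 completes the 17 down.
(1,2) = 14 − 8 = 6 completes the 14 across.

8 6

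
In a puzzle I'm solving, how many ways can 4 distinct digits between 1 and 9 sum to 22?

4 distinct digits from 1–9 sum between 10 and 30.

11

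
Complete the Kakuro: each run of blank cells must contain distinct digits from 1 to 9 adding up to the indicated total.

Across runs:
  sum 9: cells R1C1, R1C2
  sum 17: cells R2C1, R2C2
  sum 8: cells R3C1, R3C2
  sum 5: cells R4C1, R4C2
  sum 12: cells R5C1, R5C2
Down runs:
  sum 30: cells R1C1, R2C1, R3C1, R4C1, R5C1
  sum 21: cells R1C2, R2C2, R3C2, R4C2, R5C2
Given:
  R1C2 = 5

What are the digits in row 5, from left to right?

8, 4

17 in 2 cells must be {8,9}.
R1C1 = 9 − 5 = 4 completes the 9 across.
No cell is forced outright now. R2C1 can only be 8 or 9 (the digits allowed by both its 17 across and its 30 down). If R2C1 = 8: that forces R2C2 = 9, R5C2 = 4, after which R5C1 would have to be in {8} for the 12 across but in {2,3,5,6,7,9} for the 30 down — contradiction. So R2C1 = 9.
R2C2 = 17 − 9 = 8 completes the 17 across.
No cell is forced outright now. R3C2 can only be 1 or 3 (the digits allowed by both its 8 across and its 21 down). If R3C2 = 3: then R3C1 would have to be in {5} for the 8 across but in {2,3,6,7,8} for the 30 down — contradiction. So R3C2 = 1.
R3C1 = 8 − 1 = 7 completes the 8 across.
Given what's placed, R4C1 must be 2 to fit the 5 across and 30 down.
R4C2 = 5 − 2 = 3 completes the 5 across.
R5C1 = 30 − 22 = 8 completes the 30 down.
R5C2 = 12 − 8 = 4 completes the 12 across.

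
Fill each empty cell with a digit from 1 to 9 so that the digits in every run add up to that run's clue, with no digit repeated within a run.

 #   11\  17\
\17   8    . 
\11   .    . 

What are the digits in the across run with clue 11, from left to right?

17 in 2 cells must be {8,9}.
R1C2 = 17 − 8 = 9 completes the 17 across.
R2C1 = 11 − 8 = 3 completes the 11 down.
R2C2 = 11 − 3 = 8 completes the 11 across.

3 8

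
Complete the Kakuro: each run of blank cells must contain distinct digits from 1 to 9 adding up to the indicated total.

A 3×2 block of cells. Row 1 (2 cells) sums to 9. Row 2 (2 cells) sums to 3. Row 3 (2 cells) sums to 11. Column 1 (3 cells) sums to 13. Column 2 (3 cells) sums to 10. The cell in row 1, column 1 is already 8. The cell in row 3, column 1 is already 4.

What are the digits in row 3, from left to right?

3 in 2 cells must be {1,2}.
(1,2) = 9 − 8 = 1 completes the 9 across.
(2,1) = 13 − 12 = 1 completes the 13 down.
(2,2) = 3 − 1 = 2 completes the 3 across.
(3,2) = 11 − 4 = 7 completes the 11 across.

4 7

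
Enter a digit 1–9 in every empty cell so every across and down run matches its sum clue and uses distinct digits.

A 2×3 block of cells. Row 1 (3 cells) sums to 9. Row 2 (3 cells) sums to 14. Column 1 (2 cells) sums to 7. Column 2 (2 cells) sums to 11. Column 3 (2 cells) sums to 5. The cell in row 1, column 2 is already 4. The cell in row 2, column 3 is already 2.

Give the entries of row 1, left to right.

(1,3) = 5 − 2 = 3 completes the 5 down.
(2,2) = 11 − 4 = 7 completes the 11 down.
(1,1) = 9 − 7 = 2 completes the 9 across.
(2,1) = 14 − 9 = 5 completes the 14 across.

2 4 3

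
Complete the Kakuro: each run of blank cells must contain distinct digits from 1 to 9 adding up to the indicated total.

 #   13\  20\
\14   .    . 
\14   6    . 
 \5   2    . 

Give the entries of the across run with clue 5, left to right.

2, 3

R1C1 = 13 − 8 = 5 completes the 13 down.
R1C2 = 14 − 5 = 9 completes the 14 across.
R2C2 = 14 − 6 = 8 completes the 14 across.
R3C2 = 5 − 2 = 3 completes the 5 across.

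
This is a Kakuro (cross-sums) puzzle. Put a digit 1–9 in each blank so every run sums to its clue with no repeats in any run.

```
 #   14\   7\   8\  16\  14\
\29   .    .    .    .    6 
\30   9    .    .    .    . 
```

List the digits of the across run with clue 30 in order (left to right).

16 in 2 cells must be {7,9}.
R1C1 = 14 − 9 = 5 completes the 14 down.
R2C4 = 7: the only remaining digit allowed by both the 30 across and the 16 down.
R2C5 = 14 − 6 = 8 completes the 14 down.
R1C4 = 16 − 7 = 9 completes the 16 down.
Nothing is forced directly, so branch on R1C2, whose candidates are 1 or 2. If R1C2 = 1: then R1C3 would have to be in {8} for the 29 across but in {1,2,3,5,6,7} for the 8 down — contradiction. So R1C2 = 2.
R1C3 = 29 − 22 = 7 completes the 29 across.
R2C2 = 7 − 2 = 5 completes the 7 down.
R2C3 = 30 − 29 = 1 completes the 30 across.

9 5 1 7 8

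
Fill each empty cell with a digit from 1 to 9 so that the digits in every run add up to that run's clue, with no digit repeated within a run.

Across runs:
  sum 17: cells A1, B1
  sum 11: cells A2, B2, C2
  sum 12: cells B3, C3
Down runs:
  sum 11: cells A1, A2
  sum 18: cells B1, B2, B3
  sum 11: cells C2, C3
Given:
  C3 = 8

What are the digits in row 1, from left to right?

17 in 2 cells must be {8,9}.
C2 = 11 − 8 = 3 completes the 11 down.
B3 = 12 − 8 = 4 completes the 12 across.
B2 = 6: the only remaining digit allowed by both the 11 across and the 18 down.
B1 = 18 − 10 = 8 completes the 18 down.
A2 = 11 − 9 = 2 completes the 11 across.
A1 = 17 − 8 = 9 completes the 17 across.

9, 8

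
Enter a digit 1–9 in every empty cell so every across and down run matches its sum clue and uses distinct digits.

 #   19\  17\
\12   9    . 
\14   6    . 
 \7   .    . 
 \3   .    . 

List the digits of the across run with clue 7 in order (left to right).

3 4

3 in 2 cells must be {1,2}.
R1C2 = 12 − 9 = 3 completes the 12 across.
R2C2 = 14 − 6 = 8 completes the 14 across.
R4C1 = 1: the only remaining digit allowed by both the 3 across and the 19 down.
R4C2 = 3 − 1 = 2 completes the 3 across.
R3C1 = 19 − 16 = 3 completes the 19 down.
R3C2 = 7 − 3 = 4 completes the 7 across.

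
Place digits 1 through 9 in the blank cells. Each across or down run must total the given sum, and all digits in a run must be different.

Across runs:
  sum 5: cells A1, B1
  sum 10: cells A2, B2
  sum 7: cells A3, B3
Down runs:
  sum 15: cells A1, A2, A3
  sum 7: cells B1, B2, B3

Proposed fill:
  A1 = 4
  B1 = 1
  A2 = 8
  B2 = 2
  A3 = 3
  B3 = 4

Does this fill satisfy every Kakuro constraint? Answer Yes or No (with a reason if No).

Across: 4+1=5; 8+2=10; 3+4=7. Down: 4+8+3=15; 1+2+4=7. No digit repeats within any run.

Yes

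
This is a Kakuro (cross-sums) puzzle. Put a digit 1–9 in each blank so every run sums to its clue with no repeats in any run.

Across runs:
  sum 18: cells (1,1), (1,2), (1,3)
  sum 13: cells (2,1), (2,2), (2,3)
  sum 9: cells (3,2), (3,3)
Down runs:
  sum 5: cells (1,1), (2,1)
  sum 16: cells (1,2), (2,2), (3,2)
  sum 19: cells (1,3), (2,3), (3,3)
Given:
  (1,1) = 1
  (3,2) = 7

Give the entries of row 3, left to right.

Given what's placed, (1,2) must be 8 to fit the 18 across and 16 down.
(1,3) = 18 − 9 = 9 completes the 18 across.
(2,1) = 5 − 1 = 4 completes the 5 down.
(2,2) = 16 − 15 = 1 completes the 16 down.
(2,3) = 13 − 5 = 8 completes the 13 across.
(3,3) = 9 − 7 = 2 completes the 9 across.

7, 2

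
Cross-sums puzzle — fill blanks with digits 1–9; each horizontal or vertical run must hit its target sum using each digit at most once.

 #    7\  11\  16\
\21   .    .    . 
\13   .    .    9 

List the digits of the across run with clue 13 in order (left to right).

16 in 2 cells must be {7,9}.
R1C3 = 16 − 9 = 7 completes the 16 down.
R2C2 = 3: the only remaining digit allowed by both the 13 across and the 11 down.
R1C2 = 11 − 3 = 8 completes the 11 down.
R2C1 = 13 − 12 = 1 completes the 13 across.
R1C1 = 21 − 15 = 6 completes the 21 across.

1 3 9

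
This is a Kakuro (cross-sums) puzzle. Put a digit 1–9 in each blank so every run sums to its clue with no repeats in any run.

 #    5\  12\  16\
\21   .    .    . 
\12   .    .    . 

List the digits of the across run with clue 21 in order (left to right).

4 8 9

16 in 2 cells must be {7,9}.
The 21 across and the 5 down share only 4, so R1C1 = 4.
Given what's placed, R1C3 must be 9 to fit the 21 across and 16 down.
R2C1 = 5 − 4 = 1 completes the 5 down.
R2C3 = 16 − 9 = 7 completes the 16 down.
R1C2 = 21 − 13 = 8 completes the 21 across.
R2C2 = 12 − 8 = 4 completes the 12 across.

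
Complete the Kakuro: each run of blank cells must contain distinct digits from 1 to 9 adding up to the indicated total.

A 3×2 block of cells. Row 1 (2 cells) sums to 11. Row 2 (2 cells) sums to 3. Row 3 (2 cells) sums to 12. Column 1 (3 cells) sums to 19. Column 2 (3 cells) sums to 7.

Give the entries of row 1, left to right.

3 in 2 cells must be {1,2}; 7 in 3 cells must be {1,2,4}.
The 3 across and the 19 down share only 2, so (2,1) = 2.
(2,2) = 3 − 2 = 1 completes the 3 across.
Given what's placed, (3,2) must be 4 to fit the 12 across and 7 down.
(1,2) = 7 − 5 = 2 completes the 7 down.
(3,1) = 12 − 4 = 8 completes the 12 across.
(1,1) = 11 − 2 = 9 completes the 11 across.

9 2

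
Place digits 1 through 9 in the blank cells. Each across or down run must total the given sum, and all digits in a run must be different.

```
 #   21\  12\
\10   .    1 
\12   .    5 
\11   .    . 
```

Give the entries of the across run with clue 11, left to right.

R1C1 = 10 − 1 = 9 completes the 10 across.
R2C1 = 12 − 5 = 7 completes the 12 across.
R3C1 = 21 − 16 = 5 completes the 21 down.
R3C2 = 11 − 5 = 6 completes the 11 across.

5, 6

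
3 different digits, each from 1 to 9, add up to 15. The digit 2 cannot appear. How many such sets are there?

3 distinct digits from 1–9 sum between 6 and 24.
Dropping sets that contain 2.
Enumerating: {1,5,9}, {1,6,8}, {3,4,8}, {3,5,7}, {4,5,6}.

5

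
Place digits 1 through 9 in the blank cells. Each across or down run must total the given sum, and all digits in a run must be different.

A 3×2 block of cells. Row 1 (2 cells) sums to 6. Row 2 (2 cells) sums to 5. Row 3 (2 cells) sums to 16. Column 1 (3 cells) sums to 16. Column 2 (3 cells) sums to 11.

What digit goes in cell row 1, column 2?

1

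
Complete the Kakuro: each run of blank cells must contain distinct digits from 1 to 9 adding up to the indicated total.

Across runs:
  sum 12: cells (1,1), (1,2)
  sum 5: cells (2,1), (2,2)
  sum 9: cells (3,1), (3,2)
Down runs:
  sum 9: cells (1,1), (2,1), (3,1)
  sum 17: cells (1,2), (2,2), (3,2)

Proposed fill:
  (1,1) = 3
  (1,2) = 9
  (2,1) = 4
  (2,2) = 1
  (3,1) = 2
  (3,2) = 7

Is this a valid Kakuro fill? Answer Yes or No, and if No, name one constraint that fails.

Across: 3+9=12; 4+1=5; 2+7=9. Down: 3+4+2=9; 9+1+7=17. No digit repeats within any run.

Yes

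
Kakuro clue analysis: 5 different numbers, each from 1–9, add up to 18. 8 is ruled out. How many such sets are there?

5 distinct digits from 1–9 sum between 15 and 35.
Dropping sets that contain 8.
Enumerating: {1,2,3,5,7}, {1,2,4,5,6}.

2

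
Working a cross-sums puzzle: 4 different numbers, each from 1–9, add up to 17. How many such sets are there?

9

4 distinct digits from 1–9 sum between 10 and 30.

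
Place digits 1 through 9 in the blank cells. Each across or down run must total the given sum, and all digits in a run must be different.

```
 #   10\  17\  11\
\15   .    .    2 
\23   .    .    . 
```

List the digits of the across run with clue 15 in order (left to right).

23 in 3 cells must be {6,8,9}; 17 in 2 cells must be {8,9}.
R2C3 = 11 − 2 = 9 completes the 11 down.
R2C2 = 8: the only remaining digit allowed by both the 23 across and the 17 down.
R1C2 = 17 − 8 = 9 completes the 17 down.
R2C1 = 23 − 17 = 6 completes the 23 across.
R1C1 = 15 − 11 = 4 completes the 15 across.

4, 9, 2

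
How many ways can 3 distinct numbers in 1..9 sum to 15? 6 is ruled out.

3 distinct digits from 1–9 sum between 6 and 24.
Dropping sets that contain 6.
Enumerating: {1,5,9}, {2,4,9}, {2,5,8}, {3,4,8}, {3,5,7}.

5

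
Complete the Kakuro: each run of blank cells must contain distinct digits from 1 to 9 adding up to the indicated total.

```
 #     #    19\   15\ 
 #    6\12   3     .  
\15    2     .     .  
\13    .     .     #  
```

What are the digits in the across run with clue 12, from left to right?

3, 9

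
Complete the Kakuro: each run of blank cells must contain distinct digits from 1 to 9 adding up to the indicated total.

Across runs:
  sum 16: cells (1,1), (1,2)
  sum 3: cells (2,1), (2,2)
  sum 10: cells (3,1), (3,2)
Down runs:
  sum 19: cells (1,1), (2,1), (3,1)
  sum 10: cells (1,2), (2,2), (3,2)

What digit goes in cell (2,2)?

16 in 2 cells must be {7,9}; 3 in 2 cells must be {1,2}.
The 16 across and the 10 down share only 7, so (1,2) = 7.
The 3 across and the 19 down share only 2, so (2,1) = 2.
(2,2) = 3 − 2 = 1 completes the 3 across.
(3,2) = 10 − 8 = 2 completes the 10 down.
(1,1) = 16 − 7 = 9 completes the 16 across.
(3,1) = 10 − 2 = 8 completes the 10 across.

1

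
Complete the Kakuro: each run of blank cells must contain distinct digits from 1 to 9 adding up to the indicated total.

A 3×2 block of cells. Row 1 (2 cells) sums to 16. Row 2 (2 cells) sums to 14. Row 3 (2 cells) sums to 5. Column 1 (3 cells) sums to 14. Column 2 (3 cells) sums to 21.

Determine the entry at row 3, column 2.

4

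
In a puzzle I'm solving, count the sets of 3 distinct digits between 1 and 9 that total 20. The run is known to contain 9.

3

3 distinct digits from 1–9 sum between 6 and 24.
Keeping only sets containing 9.
Enumerating: {3,8,9}, {4,7,9}, {5,6,9}.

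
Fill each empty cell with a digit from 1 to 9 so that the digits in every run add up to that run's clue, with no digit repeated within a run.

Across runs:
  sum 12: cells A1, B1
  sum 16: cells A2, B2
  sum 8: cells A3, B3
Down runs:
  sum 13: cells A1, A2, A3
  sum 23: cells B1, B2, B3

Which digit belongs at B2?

9

16 in 2 cells must be {7,9}; 23 in 3 cells must be {6,8,9}.
The 16 across and the 23 down share only 9, so B2 = 9.
Given what's placed, B3 must be 6 to fit the 8 across and 23 down.
B1 = 23 − 15 = 8 completes the 23 down.
A2 = 16 − 9 = 7 completes the 16 across.
A3 = 8 − 6 = 2 completes the 8 across.
A1 = 12 − 8 = 4 completes the 12 across.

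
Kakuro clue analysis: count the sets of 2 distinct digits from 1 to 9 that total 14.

2 distinct digits from 1–9 sum between 3 and 17.
Enumerating: {5,9}, {6,8}.

2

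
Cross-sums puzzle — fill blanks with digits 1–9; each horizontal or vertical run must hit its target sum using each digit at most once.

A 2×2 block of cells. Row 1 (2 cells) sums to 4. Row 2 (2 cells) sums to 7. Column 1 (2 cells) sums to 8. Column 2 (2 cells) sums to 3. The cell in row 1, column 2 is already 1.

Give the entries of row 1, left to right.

3 1

4 in 2 cells must be {1,3}; 3 in 2 cells must be {1,2}.
(1,1) = 4 − 1 = 3 completes the 4 across.
(2,1) = 8 − 3 = 5 completes the 8 down.
(2,2) = 7 − 5 = 2 completes the 7 across.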